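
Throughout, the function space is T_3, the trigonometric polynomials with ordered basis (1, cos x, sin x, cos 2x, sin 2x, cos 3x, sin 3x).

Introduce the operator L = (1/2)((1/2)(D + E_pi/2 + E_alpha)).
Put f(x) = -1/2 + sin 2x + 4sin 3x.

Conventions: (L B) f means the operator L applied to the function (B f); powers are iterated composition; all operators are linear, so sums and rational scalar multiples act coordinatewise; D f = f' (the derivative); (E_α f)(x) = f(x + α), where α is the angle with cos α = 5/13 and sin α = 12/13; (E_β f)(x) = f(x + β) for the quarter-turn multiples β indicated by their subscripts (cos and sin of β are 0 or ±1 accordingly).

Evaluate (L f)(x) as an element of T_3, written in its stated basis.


the image equals g(x) = -1/4 + (229/338)cos 2x - (72/169)sin 2x + (3566/2197)cos 3x - (2035/2197)sin 3x

D f = 2cos 2x + 12cos 3x
E_pi/2 f = -1/2 - sin 2x - 4cos 3x
E_alpha f = -1/2 + (120/169)cos 2x - (119/169)sin 2x - (3312/2197)cos 3x - (8140/2197)sin 3x
(D + E_pi/2 + E_alpha) f = -1 + (458/169)cos 2x - (288/169)sin 2x + (14264/2197)cos 3x - (8140/2197)sin 3x
((1/2)(D + E_pi/2 + E_alpha)) f = -1/2 + (229/169)cos 2x - (144/169)sin 2x + (7132/2197)cos 3x - (4070/2197)sin 3x
((1/2)((1/2)(D + E_pi/2 + E_alpha))) f = -1/4 + (229/338)cos 2x - (72/169)sin 2x + (3566/2197)cos 3x - (2035/2197)sin 3x


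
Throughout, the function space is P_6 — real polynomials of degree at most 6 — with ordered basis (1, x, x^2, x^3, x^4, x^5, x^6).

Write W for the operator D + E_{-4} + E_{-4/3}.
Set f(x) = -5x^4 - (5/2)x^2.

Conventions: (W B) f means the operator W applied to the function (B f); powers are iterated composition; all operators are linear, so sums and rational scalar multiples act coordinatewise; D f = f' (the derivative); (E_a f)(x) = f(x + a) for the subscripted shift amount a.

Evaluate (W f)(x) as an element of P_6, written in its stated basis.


D f = -20x^3 - 5x
E_{-4} f = -5x^4 + 80x^3 - (965/2)x^2 + 1300x - 1320
E_{-4/3} f = -5x^4 + (80/3)x^3 - (335/6)x^2 + (1460/27)x - 1640/81
(D + E_{-4} + E_{-4/3}) f = -10x^4 + (260/3)x^3 - (1615/3)x^2 + (36425/27)x - 108560/81

the result is g(x) = -10x^4 + (260/3)x^3 - (1615/3)x^2 + (36425/27)x - 108560/81


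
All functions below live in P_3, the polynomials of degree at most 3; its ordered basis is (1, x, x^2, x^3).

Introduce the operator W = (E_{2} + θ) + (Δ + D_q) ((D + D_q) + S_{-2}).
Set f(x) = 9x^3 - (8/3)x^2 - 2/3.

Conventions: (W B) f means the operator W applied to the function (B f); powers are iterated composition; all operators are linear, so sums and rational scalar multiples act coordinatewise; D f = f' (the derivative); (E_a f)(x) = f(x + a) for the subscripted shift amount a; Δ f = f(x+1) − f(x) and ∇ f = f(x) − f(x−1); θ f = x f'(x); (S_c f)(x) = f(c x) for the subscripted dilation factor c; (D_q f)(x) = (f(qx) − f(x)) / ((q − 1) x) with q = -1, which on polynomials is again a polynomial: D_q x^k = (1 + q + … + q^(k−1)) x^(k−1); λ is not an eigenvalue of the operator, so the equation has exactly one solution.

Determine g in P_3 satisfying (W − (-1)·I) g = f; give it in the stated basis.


write g with unknown coordinates in the stated basis and equate coefficients in (W − (-1)·I) g = f
solving from the highest basis element down gives g = (9/5)x^3 + (331/30)x^2 - (626/15)x - 1678/15
check: W g = (36/5)x^3 - (137/10)x^2 + (626/15)x + 556/5
so W g − (-1)·g = 9x^3 - (8/3)x^2 - 2/3 = f ✓

g(x) = (9/5)x^3 + (331/30)x^2 - (626/15)x - 1678/15


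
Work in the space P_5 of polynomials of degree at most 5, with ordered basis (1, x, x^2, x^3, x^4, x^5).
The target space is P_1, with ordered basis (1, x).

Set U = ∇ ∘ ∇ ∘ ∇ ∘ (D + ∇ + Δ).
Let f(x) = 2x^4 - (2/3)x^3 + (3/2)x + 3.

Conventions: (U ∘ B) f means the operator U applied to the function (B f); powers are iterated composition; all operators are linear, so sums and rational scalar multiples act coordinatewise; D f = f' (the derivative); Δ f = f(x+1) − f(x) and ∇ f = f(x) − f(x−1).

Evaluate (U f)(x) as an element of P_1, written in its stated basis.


the result is g(x) = 144

D f = 8x^3 - 2x^2 + 3/2
∇ f = 8x^3 - 14x^2 + 10x - 7/6
Δ f = 8x^3 + 10x^2 + 6x + 17/6
(D + ∇ + Δ) f = 24x^3 - 6x^2 + 16x + 19/6
∇ (D + ∇ + Δ) f = 72x^2 - 84x + 46
∇ ∇ (D + ∇ + Δ) f = 144x - 156
∇ ∇ ∇ (D + ∇ + Δ) f = 144


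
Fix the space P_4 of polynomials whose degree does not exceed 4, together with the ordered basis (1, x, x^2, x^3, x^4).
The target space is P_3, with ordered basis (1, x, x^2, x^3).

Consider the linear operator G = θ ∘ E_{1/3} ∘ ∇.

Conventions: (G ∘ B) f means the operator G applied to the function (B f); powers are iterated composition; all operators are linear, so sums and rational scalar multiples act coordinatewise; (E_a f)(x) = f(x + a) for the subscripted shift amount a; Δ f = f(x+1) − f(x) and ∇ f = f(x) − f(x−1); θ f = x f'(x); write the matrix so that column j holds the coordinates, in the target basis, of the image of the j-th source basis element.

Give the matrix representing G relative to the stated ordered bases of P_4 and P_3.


the matrix is [[0, 0, 0, 0, 0]; [0, 0, 2, -1, 4/3]; [0, 0, 0, 6, -4]; [0, 0, 0, 0, 12]] (rows listed top to bottom)

image of 1: 0
image of x: 0
image of x^2: 2x
image of x^3: 6x^2 - x
image of x^4: 12x^3 - 4x^2 + (4/3)x
each image's coordinates form column j of the matrix


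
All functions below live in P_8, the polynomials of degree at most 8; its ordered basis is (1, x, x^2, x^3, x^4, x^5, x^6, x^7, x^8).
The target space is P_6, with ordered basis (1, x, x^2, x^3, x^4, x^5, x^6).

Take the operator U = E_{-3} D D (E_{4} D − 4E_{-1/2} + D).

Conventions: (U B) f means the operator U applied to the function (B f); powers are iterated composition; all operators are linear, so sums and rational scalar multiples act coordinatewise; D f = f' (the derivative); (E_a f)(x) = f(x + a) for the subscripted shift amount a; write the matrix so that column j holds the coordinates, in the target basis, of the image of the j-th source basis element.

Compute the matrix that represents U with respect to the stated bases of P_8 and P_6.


the matrix is [[0, 0, -8, 96, -636, 4030, -42255/2, 421827/4, -986167/2]; [0, 0, 0, -24, 384, -3180, 24180, -295785/2, 843654]; [0, 0, 0, 0, -48, 960, -9540, 84630, -591570]; [0, 0, 0, 0, 0, -80, 1920, -22260, 225680]; [0, 0, 0, 0, 0, 0, -120, 3360, -44520]; [0, 0, 0, 0, 0, 0, 0, -168, 5376]; [0, 0, 0, 0, 0, 0, 0, 0, -224]] (rows listed top to bottom)

image of 1: 0
image of x: 0
image of x^2: -8
image of x^3: -24x + 96
image of x^4: -48x^2 + 384x - 636
image of x^5: -80x^3 + 960x^2 - 3180x + 4030
image of x^6: -120x^4 + 1920x^3 - 9540x^2 + 24180x - 42255/2
image of x^7: -168x^5 + 3360x^4 - 22260x^3 + 84630x^2 - (295785/2)x + 421827/4
image of x^8: -224x^6 + 5376x^5 - 44520x^4 + 225680x^3 - 591570x^2 + 843654x - 986167/2
each image's coordinates form column j of the matrix


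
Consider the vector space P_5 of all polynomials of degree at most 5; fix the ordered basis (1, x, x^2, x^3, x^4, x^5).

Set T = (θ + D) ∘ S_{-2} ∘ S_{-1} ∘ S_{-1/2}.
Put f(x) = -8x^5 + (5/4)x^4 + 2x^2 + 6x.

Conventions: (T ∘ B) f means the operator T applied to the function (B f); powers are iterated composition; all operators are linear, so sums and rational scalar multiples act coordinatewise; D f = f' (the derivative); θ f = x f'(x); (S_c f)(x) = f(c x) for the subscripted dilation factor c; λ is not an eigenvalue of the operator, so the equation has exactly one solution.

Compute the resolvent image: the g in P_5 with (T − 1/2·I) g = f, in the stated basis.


write g with unknown coordinates in the stated basis and equate coefficients in (T − 1/2·I) g = f
solving from the highest basis element down gives g = (16/11)x^5 + (375/154)x^4 + (1500/539)x^3 + (11156/1617)x^2 + (25220/4851)x - 50440/4851
check: T g = -(80/11)x^5 + (190/77)x^4 + (750/539)x^3 + (8812/1617)x^2 + (41716/4851)x - 25220/4851
so T g − 1/2·g = -8x^5 + (5/4)x^4 + 2x^2 + 6x = f ✓

the result is g(x) = (16/11)x^5 + (375/154)x^4 + (1500/539)x^3 + (11156/1617)x^2 + (25220/4851)x - 50440/4851


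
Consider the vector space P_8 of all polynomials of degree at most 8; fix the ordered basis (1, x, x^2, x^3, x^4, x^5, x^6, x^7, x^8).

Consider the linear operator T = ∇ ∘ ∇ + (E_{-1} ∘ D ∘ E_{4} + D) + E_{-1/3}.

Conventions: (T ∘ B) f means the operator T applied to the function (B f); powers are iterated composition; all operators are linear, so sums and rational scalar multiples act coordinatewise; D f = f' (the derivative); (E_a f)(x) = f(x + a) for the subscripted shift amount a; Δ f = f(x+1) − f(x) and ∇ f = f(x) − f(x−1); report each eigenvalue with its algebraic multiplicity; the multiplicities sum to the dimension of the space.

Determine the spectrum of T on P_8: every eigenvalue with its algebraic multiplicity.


λ = 1 (multiplicity 9)

image of 1: 1
image of x: x + 5/3
image of x^2: x^2 + (10/3)x + 73/9
image of x^3: x^3 + 5x^2 + (73/3)x + 566/27
image of x^4: x^4 + (20/3)x^3 + (146/3)x^2 + (2264/27)x + 9883/81
image of x^5: x^5 + (25/3)x^4 + (730/9)x^3 + (5660/27)x^2 + (49415/81)x + 91124/243
image of x^6: x^6 + 10x^5 + (365/3)x^4 + (11320/27)x^3 + (49415/27)x^2 + (182248/81)x + 1108081/729
image of x^7: x^7 + (35/3)x^6 + (511/3)x^5 + (19810/27)x^4 + (345905/81)x^3 + (637868/81)x^2 + (7756567/729)x + 10884698/2187
image of x^8: x^8 + (40/3)x^7 + (2044/9)x^6 + (31696/27)x^5 + (691810/81)x^4 + (5102944/243)x^3 + (31026268/729)x^2 + (87077584/2187)x + 116457751/6561
the matrix is upper triangular; its diagonal is (1, 1, 1, 1, 1, 1, 1, 1, 1)
for a triangular matrix the eigenvalues are the diagonal entries, with algebraic multiplicity their repetition count


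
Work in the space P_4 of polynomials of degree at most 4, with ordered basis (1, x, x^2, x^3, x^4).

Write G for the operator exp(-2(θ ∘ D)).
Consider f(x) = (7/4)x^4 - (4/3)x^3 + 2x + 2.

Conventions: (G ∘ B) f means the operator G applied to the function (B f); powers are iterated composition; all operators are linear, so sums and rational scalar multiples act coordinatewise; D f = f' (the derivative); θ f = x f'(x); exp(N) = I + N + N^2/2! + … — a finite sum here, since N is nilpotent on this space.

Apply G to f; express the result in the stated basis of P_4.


the result is g(x) = (7/4)x^4 - (130/3)x^3 + 268x^2 - 366x + 2

order-1 term: -42x^3 + 16x^2
order-2 term: 252x^2 - 32x
order-3 term: -336x
the series for exp(-2(θ ∘ D)) f terminates at order 3
exp(-2(θ ∘ D)) f = (7/4)x^4 - (130/3)x^3 + 268x^2 - 366x + 2


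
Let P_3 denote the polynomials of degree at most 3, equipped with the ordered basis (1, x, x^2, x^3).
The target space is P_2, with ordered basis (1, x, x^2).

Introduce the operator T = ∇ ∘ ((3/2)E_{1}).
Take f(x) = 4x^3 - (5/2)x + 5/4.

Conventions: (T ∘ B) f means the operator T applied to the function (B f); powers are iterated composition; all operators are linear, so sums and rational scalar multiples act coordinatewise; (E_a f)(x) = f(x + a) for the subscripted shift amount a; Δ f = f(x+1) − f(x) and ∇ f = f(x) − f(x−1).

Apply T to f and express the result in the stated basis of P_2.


E_{1} f = 4x^3 + 12x^2 + (19/2)x + 11/4
((3/2)E_{1}) f = 6x^3 + 18x^2 + (57/4)x + 33/8
∇ ((3/2)E_{1}) f = 18x^2 + 18x + 9/4

g(x) = 18x^2 + 18x + 9/4


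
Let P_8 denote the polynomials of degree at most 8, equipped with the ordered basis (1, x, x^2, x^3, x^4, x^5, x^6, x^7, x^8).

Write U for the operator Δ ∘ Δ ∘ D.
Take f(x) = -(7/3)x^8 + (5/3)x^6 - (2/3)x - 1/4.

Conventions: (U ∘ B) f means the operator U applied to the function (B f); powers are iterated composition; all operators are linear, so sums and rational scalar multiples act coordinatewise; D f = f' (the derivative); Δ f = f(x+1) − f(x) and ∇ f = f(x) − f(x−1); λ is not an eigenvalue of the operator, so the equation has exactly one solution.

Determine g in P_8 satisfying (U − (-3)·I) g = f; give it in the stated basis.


write g with unknown coordinates in the stated basis and equate coefficients in (U − (-3)·I) g = f
solving from the highest basis element down gives g = -(7/9)x^8 + (5/9)x^6 + (784/9)x^5 + (3920/9)x^4 + (26840/27)x^3 - (4520/9)x^2 - (165962/27)x - 785945/108
check: U g = -(784/3)x^5 - (3920/3)x^4 - (26840/9)x^3 + (4520/3)x^2 + (165956/9)x + 196484/9
so U g − (-3)·g = -(7/3)x^8 + (5/3)x^6 - (2/3)x - 1/4 = f ✓

the result is g(x) = -(7/9)x^8 + (5/9)x^6 + (784/9)x^5 + (3920/9)x^4 + (26840/27)x^3 - (4520/9)x^2 - (165962/27)x - 785945/108


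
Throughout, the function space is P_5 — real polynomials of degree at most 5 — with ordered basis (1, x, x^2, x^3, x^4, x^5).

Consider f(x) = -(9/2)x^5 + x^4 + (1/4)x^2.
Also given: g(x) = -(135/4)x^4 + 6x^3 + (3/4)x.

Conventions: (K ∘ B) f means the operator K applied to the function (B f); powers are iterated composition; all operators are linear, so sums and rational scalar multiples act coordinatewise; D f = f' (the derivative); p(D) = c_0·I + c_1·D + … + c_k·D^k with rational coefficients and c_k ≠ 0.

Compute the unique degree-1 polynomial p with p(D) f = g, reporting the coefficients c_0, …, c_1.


p(D) = (3/2)·D, i.e. c_0 = 0, c_1 = 3/2

D^0 f = -(9/2)x^5 + x^4 + (1/4)x^2
D^1 f = -(45/2)x^4 + 4x^3 + (1/2)x
matching coefficients of g against c_0 f + c_1 Df + … from the top degree down determines the c_i
solution: c_0 = 0, c_1 = 3/2


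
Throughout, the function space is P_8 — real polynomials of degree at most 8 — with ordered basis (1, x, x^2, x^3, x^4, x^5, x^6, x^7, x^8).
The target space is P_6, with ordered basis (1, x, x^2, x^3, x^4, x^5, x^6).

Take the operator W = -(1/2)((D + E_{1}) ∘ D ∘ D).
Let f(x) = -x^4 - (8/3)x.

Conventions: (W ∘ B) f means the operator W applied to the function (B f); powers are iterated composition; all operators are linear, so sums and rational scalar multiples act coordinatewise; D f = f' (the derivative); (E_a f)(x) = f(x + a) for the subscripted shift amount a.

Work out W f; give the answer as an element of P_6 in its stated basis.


g(x) = 6x^2 + 24x + 6

D f = -4x^3 - 8/3
D D f = -12x^2
D D D f = -24x
E_{1} D D f = -12x^2 - 24x - 12
(D + E_{1}) D D f = -12x^2 - 48x - 12
(-(1/2)((D + E_{1}) ∘ D ∘ D)) f = 6x^2 + 24x + 6


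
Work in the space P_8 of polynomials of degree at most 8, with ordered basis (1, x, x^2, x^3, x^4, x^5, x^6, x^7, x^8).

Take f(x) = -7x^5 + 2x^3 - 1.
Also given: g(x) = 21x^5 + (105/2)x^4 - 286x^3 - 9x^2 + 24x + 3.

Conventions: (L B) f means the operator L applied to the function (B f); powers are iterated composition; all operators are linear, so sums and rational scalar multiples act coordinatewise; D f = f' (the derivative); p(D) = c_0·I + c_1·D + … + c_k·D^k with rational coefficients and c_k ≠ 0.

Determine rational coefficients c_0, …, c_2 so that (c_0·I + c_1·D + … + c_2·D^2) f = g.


c_0 = -3, c_1 = -3/2, c_2 = 2

D^0 f = -7x^5 + 2x^3 - 1
D^1 f = -35x^4 + 6x^2
D^2 f = -140x^3 + 12x
matching coefficients of g against c_0 f + c_1 Df + … from the top degree down determines the c_i
solution: c_0 = -3, c_1 = -3/2, c_2 = 2


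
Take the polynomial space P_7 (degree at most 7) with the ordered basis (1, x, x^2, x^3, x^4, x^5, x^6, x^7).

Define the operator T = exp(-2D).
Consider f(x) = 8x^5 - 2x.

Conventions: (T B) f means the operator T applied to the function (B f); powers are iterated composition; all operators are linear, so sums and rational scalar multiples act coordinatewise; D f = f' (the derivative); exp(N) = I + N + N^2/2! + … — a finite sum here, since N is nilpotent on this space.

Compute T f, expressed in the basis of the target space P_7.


the image equals g(x) = 8x^5 - 80x^4 + 320x^3 - 640x^2 + 638x - 252

order-1 term: -80x^4 + 4
order-2 term: 320x^3
order-3 term: -640x^2
order-4 term: 640x
order-5 term: -256
the series for exp(-2D) f terminates at order 5
exp(-2D) f = 8x^5 - 80x^4 + 320x^3 - 640x^2 + 638x - 252


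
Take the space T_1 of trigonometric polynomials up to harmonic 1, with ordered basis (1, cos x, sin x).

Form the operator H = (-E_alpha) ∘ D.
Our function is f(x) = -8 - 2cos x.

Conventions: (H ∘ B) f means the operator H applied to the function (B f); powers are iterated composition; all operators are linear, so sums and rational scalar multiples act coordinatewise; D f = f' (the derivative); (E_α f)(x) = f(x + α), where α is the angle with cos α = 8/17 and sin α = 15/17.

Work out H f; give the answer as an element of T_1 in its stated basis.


the result is g(x) = -(30/17)cos x - (16/17)sin x

D f = 2sin x
E_alpha D f = (30/17)cos x + (16/17)sin x
(-E_alpha) D f = -(30/17)cos x - (16/17)sin x


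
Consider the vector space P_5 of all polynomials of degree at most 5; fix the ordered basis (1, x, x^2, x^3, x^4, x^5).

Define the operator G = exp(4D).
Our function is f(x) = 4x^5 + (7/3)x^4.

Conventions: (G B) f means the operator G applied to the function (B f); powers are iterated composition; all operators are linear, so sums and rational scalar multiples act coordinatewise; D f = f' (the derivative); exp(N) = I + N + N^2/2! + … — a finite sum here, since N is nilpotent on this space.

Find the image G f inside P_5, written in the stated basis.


the image equals g(x) = 4x^5 + (247/3)x^4 + (2032/3)x^3 + 2784x^2 + (17152/3)x + 14080/3

order-1 term: 80x^4 + (112/3)x^3
order-2 term: 640x^3 + 224x^2
order-3 term: 2560x^2 + (1792/3)x
order-4 term: 5120x + 1792/3
order-5 term: 4096
the series for exp(4D) f terminates at order 5
exp(4D) f = 4x^5 + (247/3)x^4 + (2032/3)x^3 + 2784x^2 + (17152/3)x + 14080/3


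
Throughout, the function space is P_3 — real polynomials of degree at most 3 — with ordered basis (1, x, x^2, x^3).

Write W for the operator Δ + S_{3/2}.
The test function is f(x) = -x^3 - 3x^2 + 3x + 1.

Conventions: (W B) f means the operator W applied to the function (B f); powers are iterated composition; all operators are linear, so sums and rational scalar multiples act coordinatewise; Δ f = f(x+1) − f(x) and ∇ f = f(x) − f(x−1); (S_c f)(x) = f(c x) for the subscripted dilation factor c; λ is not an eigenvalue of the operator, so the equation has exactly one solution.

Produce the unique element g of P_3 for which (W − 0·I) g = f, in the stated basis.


write g with unknown coordinates in the stated basis and equate coefficients in (W − 0·I) g = f
solving from the highest basis element down gives g = -(8/27)x^3 - (76/81)x^2 + (934/243)x - 391/243
check: W g = -x^3 - 3x^2 + 3x + 1
so W g − 0·g = -x^3 - 3x^2 + 3x + 1 = f ✓

the result is g(x) = -(8/27)x^3 - (76/81)x^2 + (934/243)x - 391/243


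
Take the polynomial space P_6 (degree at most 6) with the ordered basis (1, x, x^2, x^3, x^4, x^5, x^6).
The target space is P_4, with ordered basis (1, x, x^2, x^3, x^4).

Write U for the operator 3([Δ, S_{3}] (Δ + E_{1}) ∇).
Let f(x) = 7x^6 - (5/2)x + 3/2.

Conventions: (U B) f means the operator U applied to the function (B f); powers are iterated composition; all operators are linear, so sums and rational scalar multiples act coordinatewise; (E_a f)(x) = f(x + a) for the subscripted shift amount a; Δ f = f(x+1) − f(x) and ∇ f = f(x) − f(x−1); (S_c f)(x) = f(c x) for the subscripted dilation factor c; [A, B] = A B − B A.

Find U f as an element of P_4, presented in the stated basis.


∇ f = 42x^5 - 105x^4 + 140x^3 - 105x^2 + 42x - 19/2
Δ ∇ f = 210x^4 + 210x^2 + 14
E_{1} ∇ f = 42x^5 + 105x^4 + 140x^3 + 105x^2 + 42x + 9/2
(Δ + E_{1}) ∇ f = 42x^5 + 315x^4 + 140x^3 + 315x^2 + 42x + 37/2
S_{3} (Δ + E_{1}) ∇ f = 10206x^5 + 25515x^4 + 3780x^3 + 2835x^2 + 126x + 37/2
Δ S_{3} (Δ + E_{1}) ∇ f = 51030x^4 + 204120x^3 + 266490x^2 + 170100x + 42462
Δ (Δ + E_{1}) ∇ f = 210x^4 + 1680x^3 + 2730x^2 + 2520x + 854
S_{3} Δ (Δ + E_{1}) ∇ f = 17010x^4 + 45360x^3 + 24570x^2 + 7560x + 854
[Δ, S_{3}] (Δ + E_{1}) ∇ f = 34020x^4 + 158760x^3 + 241920x^2 + 162540x + 41608
(3([Δ, S_{3}] (Δ + E_{1}) ∇)) f = 102060x^4 + 476280x^3 + 725760x^2 + 487620x + 124824

the image equals g(x) = 102060x^4 + 476280x^3 + 725760x^2 + 487620x + 124824


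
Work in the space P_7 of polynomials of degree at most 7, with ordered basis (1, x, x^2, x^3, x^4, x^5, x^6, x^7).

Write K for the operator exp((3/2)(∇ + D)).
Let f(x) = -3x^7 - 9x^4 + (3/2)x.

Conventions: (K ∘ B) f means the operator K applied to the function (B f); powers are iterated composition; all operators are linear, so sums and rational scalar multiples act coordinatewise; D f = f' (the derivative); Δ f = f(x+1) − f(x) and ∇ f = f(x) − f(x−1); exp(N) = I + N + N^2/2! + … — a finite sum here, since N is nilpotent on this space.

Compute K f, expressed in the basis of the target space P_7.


the result is g(x) = -3x^7 - 63x^6 - (945/2)x^5 - 1584x^4 - (10197/4)x^3 - (9369/4)x^2 - (12939/8)x - 486

order-1 term: -63x^6 + (189/2)x^5 - (315/2)x^4 + (99/2)x^3 - (27/2)x^2 - (45/2)x + 27/2
order-2 term: -567x^5 + (2835/2)x^4 - (10395/4)x^3 + 2349x^2 - (5049/4)x + 999/4
order-3 term: -2835x^4 + 8505x^3 - (59535/4)x^2 + (102789/8)x - 37827/8
order-4 term: -8505x^3 + 25515x^2 - (144585/4)x + 155763/8
order-5 term: -15309x^2 + (76545/2)x - 127575/4
order-6 term: -15309x + 45927/2
order-7 term: -6561
the series for exp((3/2)(∇ + D)) f terminates at order 7
exp((3/2)(∇ + D)) f = -3x^7 - 63x^6 - (945/2)x^5 - 1584x^4 - (10197/4)x^3 - (9369/4)x^2 - (12939/8)x - 486


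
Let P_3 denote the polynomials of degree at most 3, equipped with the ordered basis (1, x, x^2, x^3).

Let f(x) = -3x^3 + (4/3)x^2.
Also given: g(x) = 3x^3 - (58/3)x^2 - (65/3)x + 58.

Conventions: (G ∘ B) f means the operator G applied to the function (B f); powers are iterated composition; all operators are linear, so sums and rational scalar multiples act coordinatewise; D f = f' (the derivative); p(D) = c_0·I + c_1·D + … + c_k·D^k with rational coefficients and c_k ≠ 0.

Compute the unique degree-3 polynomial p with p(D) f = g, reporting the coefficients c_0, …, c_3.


D^0 f = -3x^3 + (4/3)x^2
D^1 f = -9x^2 + (8/3)x
D^2 f = -18x + 8/3
D^3 f = -18
matching coefficients of g against c_0 f + c_1 Df + … from the top degree down determines the c_i
solution: c_0 = -1, c_1 = 2, c_2 = 3/2, c_3 = -3

c_0 = -1, c_1 = 2, c_2 = 3/2, c_3 = -3


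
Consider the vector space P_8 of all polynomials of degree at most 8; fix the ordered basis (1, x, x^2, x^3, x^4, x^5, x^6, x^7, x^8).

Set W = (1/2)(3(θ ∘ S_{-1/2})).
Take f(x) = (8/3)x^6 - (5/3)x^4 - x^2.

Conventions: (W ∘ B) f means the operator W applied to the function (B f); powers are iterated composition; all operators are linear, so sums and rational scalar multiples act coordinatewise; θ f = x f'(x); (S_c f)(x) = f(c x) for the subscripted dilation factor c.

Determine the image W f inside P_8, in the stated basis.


the result is g(x) = (3/8)x^6 - (5/8)x^4 - (3/4)x^2

S_{-1/2} f = (1/24)x^6 - (5/48)x^4 - (1/4)x^2
θ S_{-1/2} f = (1/4)x^6 - (5/12)x^4 - (1/2)x^2
(3(θ ∘ S_{-1/2})) f = (3/4)x^6 - (5/4)x^4 - (3/2)x^2
((1/2)(3(θ ∘ S_{-1/2}))) f = (3/8)x^6 - (5/8)x^4 - (3/4)x^2


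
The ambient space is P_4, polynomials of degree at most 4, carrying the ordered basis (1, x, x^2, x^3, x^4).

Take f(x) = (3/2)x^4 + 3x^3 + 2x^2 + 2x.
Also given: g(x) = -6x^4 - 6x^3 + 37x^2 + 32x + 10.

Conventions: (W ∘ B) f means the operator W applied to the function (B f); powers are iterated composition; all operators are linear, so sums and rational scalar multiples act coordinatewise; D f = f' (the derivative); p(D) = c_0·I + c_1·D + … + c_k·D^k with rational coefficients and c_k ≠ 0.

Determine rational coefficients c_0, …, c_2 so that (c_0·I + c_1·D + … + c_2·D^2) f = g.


p(D) = -4·I + D + 2·D^2, i.e. c_0 = -4, c_1 = 1, c_2 = 2

D^0 f = (3/2)x^4 + 3x^3 + 2x^2 + 2x
D^1 f = 6x^3 + 9x^2 + 4x + 2
D^2 f = 18x^2 + 18x + 4
matching coefficients of g against c_0 f + c_1 Df + … from the top degree down determines the c_i
solution: c_0 = -4, c_1 = 1, c_2 = 2


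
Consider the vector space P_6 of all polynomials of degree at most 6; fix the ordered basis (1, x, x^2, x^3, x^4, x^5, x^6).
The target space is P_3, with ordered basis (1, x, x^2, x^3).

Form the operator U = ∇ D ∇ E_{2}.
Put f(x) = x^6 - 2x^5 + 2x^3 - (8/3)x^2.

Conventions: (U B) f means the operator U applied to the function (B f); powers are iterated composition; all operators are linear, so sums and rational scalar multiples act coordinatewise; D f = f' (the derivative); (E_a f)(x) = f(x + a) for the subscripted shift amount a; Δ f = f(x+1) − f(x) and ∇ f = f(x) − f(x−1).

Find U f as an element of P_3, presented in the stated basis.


the result is g(x) = 120x^3 + 240x^2 + 180x + 52

E_{2} f = x^6 + 10x^5 + 40x^4 + 82x^3 + (268/3)x^2 + (136/3)x + 16/3
∇ E_{2} f = 6x^5 + 35x^4 + 80x^3 + 91x^2 + (146/3)x + 7
D (∇ E_{2}) f = 30x^4 + 140x^3 + 240x^2 + 182x + 146/3
∇ D (∇ E_{2}) f = 120x^3 + 240x^2 + 180x + 52


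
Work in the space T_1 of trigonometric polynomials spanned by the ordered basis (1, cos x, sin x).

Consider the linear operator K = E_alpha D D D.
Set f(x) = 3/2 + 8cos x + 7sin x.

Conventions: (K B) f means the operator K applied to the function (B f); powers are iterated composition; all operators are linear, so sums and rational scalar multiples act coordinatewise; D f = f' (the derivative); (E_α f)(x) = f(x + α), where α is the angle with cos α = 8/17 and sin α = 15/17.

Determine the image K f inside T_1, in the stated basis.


g(x) = (64/17)cos x + (169/17)sin x

D f = 7cos x - 8sin x
D D f = -8cos x - 7sin x
D D D f = -7cos x + 8sin x
E_alpha D D D f = (64/17)cos x + (169/17)sin x


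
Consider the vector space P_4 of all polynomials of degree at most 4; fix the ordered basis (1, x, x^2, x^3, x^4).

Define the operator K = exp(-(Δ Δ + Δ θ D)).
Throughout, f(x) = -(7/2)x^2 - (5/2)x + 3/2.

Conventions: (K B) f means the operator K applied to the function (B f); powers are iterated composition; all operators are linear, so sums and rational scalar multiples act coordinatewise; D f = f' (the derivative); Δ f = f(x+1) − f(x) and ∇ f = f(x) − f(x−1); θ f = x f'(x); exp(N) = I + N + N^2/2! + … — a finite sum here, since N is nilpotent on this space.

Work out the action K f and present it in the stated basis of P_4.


the result is g(x) = -(7/2)x^2 - (5/2)x + 31/2

order-1 term: 14
the series for exp(-(Δ Δ + Δ θ D)) f terminates at order 1
exp(-(Δ Δ + Δ θ D)) f = -(7/2)x^2 - (5/2)x + 31/2


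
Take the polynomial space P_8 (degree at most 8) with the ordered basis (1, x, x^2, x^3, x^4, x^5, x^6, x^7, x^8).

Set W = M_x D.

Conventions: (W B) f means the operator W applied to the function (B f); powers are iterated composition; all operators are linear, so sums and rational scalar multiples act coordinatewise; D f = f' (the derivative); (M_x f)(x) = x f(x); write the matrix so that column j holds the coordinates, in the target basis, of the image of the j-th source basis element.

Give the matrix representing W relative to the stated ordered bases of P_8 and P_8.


image of 1: 0
image of x: x
image of x^2: 2x^2
image of x^3: 3x^3
image of x^4: 4x^4
image of x^5: 5x^5
image of x^6: 6x^6
image of x^7: 7x^7
image of x^8: 8x^8
each image's coordinates form column j of the matrix

the matrix is [[0, 0, 0, 0, 0, 0, 0, 0, 0]; [0, 1, 0, 0, 0, 0, 0, 0, 0]; [0, 0, 2, 0, 0, 0, 0, 0, 0]; [0, 0, 0, 3, 0, 0, 0, 0, 0]; [0, 0, 0, 0, 4, 0, 0, 0, 0]; [0, 0, 0, 0, 0, 5, 0, 0, 0]; [0, 0, 0, 0, 0, 0, 6, 0, 0]; [0, 0, 0, 0, 0, 0, 0, 7, 0]; [0, 0, 0, 0, 0, 0, 0, 0, 8]] (rows listed top to bottom)


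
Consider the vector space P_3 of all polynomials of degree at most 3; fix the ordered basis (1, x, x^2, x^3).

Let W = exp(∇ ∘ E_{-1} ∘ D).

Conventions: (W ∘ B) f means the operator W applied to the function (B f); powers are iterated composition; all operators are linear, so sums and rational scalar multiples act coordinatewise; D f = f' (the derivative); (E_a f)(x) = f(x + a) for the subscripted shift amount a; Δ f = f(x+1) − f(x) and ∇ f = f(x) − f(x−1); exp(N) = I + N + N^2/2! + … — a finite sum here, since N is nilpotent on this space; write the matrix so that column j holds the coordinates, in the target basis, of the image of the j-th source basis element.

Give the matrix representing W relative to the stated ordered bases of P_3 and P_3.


the matrix is [[1, 0, 2, -9]; [0, 1, 0, 6]; [0, 0, 1, 0]; [0, 0, 0, 1]] (rows listed top to bottom)

image of 1: 1
image of x: x
image of x^2: x^2 + 2
image of x^3: x^3 + 6x - 9
each image's coordinates form column j of the matrix


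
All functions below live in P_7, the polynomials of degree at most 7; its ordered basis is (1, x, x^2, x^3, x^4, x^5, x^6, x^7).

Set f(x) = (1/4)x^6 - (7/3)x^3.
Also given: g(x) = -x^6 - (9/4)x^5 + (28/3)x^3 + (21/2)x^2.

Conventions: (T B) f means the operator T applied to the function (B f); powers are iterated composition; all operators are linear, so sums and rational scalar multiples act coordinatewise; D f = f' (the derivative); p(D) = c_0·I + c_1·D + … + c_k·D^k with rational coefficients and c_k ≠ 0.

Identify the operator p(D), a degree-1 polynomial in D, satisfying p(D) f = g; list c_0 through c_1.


c_0 = -4, c_1 = -3/2

D^0 f = (1/4)x^6 - (7/3)x^3
D^1 f = (3/2)x^5 - 7x^2
matching coefficients of g against c_0 f + c_1 Df + … from the top degree down determines the c_i
solution: c_0 = -4, c_1 = -3/2


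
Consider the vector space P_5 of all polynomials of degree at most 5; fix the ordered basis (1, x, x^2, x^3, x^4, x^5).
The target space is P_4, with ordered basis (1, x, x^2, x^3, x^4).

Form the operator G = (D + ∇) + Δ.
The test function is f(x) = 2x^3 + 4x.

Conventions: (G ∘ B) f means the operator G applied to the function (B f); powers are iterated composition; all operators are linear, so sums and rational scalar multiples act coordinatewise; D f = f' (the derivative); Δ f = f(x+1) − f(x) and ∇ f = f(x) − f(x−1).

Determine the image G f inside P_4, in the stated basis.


g(x) = 18x^2 + 16

D f = 6x^2 + 4
∇ f = 6x^2 - 6x + 6
(D + ∇) f = 12x^2 - 6x + 10
Δ f = 6x^2 + 6x + 6
((D + ∇) + Δ) f = 18x^2 + 16


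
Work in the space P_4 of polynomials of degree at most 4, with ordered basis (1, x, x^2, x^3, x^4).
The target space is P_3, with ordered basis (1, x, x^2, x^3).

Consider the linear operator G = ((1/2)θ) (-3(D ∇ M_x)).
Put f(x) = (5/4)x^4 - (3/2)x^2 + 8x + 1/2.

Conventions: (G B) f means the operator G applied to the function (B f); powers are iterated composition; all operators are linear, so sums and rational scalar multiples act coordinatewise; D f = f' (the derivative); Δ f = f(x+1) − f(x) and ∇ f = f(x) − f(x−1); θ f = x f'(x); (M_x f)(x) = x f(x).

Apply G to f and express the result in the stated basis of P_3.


M_x f = (5/4)x^5 - (3/2)x^3 + 8x^2 + (1/2)x
∇ M_x f = (25/4)x^4 - (25/2)x^3 + 8x^2 + (57/4)x - 31/4
D ∇ M_x f = 25x^3 - (75/2)x^2 + 16x + 57/4
(-3(D ∇ M_x)) f = -75x^3 + (225/2)x^2 - 48x - 171/4
θ (-3(D ∇ M_x)) f = -225x^3 + 225x^2 - 48x
((1/2)θ) (-3(D ∇ M_x)) f = -(225/2)x^3 + (225/2)x^2 - 24x

the image equals g(x) = -(225/2)x^3 + (225/2)x^2 - 24x


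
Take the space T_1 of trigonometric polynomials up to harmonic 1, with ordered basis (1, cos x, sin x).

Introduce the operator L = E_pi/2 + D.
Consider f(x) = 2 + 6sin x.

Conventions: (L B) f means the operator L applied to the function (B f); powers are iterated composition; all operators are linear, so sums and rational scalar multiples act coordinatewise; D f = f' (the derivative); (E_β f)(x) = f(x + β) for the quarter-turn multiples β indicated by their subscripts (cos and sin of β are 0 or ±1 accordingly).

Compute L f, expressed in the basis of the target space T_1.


E_pi/2 f = 2 + 6cos x
D f = 6cos x
(E_pi/2 + D) f = 2 + 12cos x

the result is g(x) = 2 + 12cos x


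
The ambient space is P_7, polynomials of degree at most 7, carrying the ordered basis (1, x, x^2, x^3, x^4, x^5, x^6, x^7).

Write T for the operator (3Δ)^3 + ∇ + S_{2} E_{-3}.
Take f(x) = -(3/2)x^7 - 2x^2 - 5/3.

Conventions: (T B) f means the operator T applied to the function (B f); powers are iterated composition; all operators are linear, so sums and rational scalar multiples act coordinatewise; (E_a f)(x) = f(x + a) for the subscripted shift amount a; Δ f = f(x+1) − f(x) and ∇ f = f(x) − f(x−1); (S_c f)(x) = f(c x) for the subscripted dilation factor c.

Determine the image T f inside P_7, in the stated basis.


Δ f = -(21/2)x^6 - (63/2)x^5 - (105/2)x^4 - (105/2)x^3 - (63/2)x^2 - (29/2)x - 7/2
(3Δ) f = -(63/2)x^6 - (189/2)x^5 - (315/2)x^4 - (315/2)x^3 - (189/2)x^2 - (87/2)x - 21/2
Δ (3Δ) f = -189x^5 - 945x^4 - 2205x^3 - 2835x^2 - 1953x - 579
(3Δ) (3Δ) f = -567x^5 - 2835x^4 - 6615x^3 - 8505x^2 - 5859x - 1737
Δ (3Δ) (3Δ) f = -2835x^4 - 17010x^3 - 42525x^2 - 51030x - 24381
(3Δ) (3Δ) (3Δ) f = -8505x^4 - 51030x^3 - 127575x^2 - 153090x - 73143
∇ f = -(21/2)x^6 + (63/2)x^5 - (105/2)x^4 + (105/2)x^3 - (63/2)x^2 + (13/2)x + 1/2
E_{-3} f = -(3/2)x^7 + (63/2)x^6 - (567/2)x^5 + (2835/2)x^4 - (8505/2)x^3 + (15305/2)x^2 - (15285/2)x + 19565/6
S_{2} E_{-3} f = -192x^7 + 2016x^6 - 9072x^5 + 22680x^4 - 34020x^3 + 30610x^2 - 15285x + 19565/6
((3Δ)^3 + ∇ + S_{2} E_{-3}) f = -192x^7 + (4011/2)x^6 - (18081/2)x^5 + (28245/2)x^4 - (169995/2)x^3 - (193993/2)x^2 - (336737/2)x - 209645/3

the result is g(x) = -192x^7 + (4011/2)x^6 - (18081/2)x^5 + (28245/2)x^4 - (169995/2)x^3 - (193993/2)x^2 - (336737/2)x - 209645/3


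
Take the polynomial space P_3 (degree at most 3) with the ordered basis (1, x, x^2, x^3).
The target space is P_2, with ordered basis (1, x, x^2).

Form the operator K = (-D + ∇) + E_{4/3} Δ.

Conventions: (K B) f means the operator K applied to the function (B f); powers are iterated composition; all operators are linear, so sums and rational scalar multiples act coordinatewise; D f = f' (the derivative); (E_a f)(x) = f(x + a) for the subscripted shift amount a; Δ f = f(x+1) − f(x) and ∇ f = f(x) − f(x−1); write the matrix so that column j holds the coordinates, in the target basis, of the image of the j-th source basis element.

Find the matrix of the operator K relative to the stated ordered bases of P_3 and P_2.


image of 1: 0
image of x: 1
image of x^2: 2x + 8/3
image of x^3: 3x^2 + 8x + 34/3
each image's coordinates form column j of the matrix

the matrix is [[0, 1, 8/3, 34/3]; [0, 0, 2, 8]; [0, 0, 0, 3]] (rows listed top to bottom)


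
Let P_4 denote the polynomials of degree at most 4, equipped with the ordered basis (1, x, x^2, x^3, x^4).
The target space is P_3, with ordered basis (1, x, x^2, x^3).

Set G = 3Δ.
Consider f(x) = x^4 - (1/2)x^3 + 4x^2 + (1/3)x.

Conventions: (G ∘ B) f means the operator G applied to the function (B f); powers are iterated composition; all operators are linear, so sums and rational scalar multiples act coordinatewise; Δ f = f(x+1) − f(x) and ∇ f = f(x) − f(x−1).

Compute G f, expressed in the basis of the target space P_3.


the result is g(x) = 12x^3 + (27/2)x^2 + (63/2)x + 29/2

Δ f = 4x^3 + (9/2)x^2 + (21/2)x + 29/6
(3Δ) f = 12x^3 + (27/2)x^2 + (63/2)x + 29/2


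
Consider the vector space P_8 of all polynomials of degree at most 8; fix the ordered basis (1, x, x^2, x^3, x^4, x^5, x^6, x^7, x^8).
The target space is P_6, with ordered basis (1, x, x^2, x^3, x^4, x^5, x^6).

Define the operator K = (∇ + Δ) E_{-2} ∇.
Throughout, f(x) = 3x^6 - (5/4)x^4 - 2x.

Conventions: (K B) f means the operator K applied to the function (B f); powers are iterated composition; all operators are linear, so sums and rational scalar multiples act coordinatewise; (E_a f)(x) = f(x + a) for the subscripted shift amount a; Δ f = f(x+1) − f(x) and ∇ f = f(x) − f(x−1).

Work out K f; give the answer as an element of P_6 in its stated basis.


∇ f = 18x^5 - 45x^4 + 55x^3 - (75/2)x^2 + 13x - 15/4
E_{-2} ∇ f = 18x^5 - 225x^4 + 1135x^3 - (5775/2)x^2 + 3703x - 7663/4
∇ (E_{-2} ∇) f = 90x^4 - 1080x^3 + 4935x^2 - 10170x + 15937/2
Δ (E_{-2} ∇) f = 90x^4 - 720x^3 + 2235x^2 - 3180x + 3487/2
(∇ + Δ) (E_{-2} ∇) f = 180x^4 - 1800x^3 + 7170x^2 - 13350x + 9712

g(x) = 180x^4 - 1800x^3 + 7170x^2 - 13350x + 9712


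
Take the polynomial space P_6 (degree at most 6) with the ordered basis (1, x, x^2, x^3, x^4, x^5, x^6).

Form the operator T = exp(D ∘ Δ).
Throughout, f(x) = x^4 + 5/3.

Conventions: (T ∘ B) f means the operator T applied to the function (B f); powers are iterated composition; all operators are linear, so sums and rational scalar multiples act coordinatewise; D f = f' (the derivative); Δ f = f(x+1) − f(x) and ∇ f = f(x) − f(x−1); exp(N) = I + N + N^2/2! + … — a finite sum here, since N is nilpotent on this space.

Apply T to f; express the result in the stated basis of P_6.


the result is g(x) = x^4 + 12x^2 + 12x + 53/3

order-1 term: 12x^2 + 12x + 4
order-2 term: 12
the series for exp(D ∘ Δ) f terminates at order 2
exp(D ∘ Δ) f = x^4 + 12x^2 + 12x + 53/3


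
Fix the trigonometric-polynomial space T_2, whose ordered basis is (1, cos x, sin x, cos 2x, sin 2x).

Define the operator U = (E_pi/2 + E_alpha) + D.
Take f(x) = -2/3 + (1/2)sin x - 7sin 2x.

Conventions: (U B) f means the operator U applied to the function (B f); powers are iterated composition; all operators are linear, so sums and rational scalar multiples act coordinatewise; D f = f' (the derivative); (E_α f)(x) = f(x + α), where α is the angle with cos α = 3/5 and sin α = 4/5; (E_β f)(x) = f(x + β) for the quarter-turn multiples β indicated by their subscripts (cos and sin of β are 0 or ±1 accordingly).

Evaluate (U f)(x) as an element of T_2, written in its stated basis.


E_pi/2 f = -2/3 + (1/2)cos x + 7sin 2x
E_alpha f = -2/3 + (2/5)cos x + (3/10)sin x - (168/25)cos 2x + (49/25)sin 2x
(E_pi/2 + E_alpha) f = -4/3 + (9/10)cos x + (3/10)sin x - (168/25)cos 2x + (224/25)sin 2x
D f = (1/2)cos x - 14cos 2x
((E_pi/2 + E_alpha) + D) f = -4/3 + (7/5)cos x + (3/10)sin x - (518/25)cos 2x + (224/25)sin 2x

the image equals g(x) = -4/3 + (7/5)cos x + (3/10)sin x - (518/25)cos 2x + (224/25)sin 2x


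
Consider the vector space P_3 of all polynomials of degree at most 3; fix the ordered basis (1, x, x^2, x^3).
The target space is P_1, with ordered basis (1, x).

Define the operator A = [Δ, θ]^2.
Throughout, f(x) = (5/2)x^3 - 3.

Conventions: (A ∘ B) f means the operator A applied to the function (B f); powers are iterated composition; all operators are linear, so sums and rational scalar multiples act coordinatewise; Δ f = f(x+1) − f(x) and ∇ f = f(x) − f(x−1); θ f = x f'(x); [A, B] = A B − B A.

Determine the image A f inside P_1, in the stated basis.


the image equals g(x) = 15x + 30

θ f = (15/2)x^3
Δ θ f = (45/2)x^2 + (45/2)x + 15/2
Δ f = (15/2)x^2 + (15/2)x + 5/2
θ Δ f = 15x^2 + (15/2)x
[Δ, θ] f = (15/2)x^2 + 15x + 15/2
θ [Δ, θ] f = 15x^2 + 15x
Δ θ [Δ, θ] f = 30x + 30
Δ [Δ, θ] f = 15x + 45/2
θ Δ [Δ, θ] f = 15x
[Δ, θ] [Δ, θ] f = 15x + 30


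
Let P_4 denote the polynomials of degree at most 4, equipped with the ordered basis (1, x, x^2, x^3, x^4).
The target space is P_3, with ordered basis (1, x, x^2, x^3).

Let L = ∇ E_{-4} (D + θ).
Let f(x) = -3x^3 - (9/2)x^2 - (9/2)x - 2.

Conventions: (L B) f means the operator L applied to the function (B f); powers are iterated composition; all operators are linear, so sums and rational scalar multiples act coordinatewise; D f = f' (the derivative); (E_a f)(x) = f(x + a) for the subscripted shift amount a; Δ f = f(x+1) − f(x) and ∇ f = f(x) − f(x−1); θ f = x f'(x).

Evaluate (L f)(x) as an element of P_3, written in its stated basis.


D f = -9x^2 - 9x - 9/2
θ f = -9x^3 - 9x^2 - (9/2)x
(D + θ) f = -9x^3 - 18x^2 - (27/2)x - 9/2
E_{-4} (D + θ) f = -9x^3 + 90x^2 - (603/2)x + 675/2
∇ E_{-4} (D + θ) f = -27x^2 + 207x - 801/2

the result is g(x) = -27x^2 + 207x - 801/2


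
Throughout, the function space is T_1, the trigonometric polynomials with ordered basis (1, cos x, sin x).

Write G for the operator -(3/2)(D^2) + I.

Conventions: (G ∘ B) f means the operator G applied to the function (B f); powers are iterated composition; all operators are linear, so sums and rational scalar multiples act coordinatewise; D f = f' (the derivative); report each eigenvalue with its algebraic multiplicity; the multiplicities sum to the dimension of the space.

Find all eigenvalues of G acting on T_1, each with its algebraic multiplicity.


image of 1: 1
image of cos x: (5/2)cos x
image of sin x: (5/2)sin x
the matrix is diagonal; its diagonal is (1, 5/2, 5/2)
for a triangular matrix the eigenvalues are the diagonal entries, with algebraic multiplicity their repetition count

λ = 1 (multiplicity 1), λ = 5/2 (multiplicity 2)
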